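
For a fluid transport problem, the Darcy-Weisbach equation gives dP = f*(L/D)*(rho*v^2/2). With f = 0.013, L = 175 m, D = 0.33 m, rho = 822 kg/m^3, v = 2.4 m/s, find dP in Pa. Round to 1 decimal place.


dP = f * (L/D) * (rho*v^2/2)
dP = 0.013 * (175/0.33) * (822*2.4^2/2)
L/D = 530.3030303
rho*v^2/2 = 822*5.76/2 = 2367.36
dP = 0.013 * 530.3030303 * 2367.36
dP = 16320.4 Pa


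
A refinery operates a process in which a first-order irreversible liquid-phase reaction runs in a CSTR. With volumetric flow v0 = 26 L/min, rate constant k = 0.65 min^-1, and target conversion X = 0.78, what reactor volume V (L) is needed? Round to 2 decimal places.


V = v0 * X / (k * (1 - X))
V = 26 * 0.78 / (0.65 * (1 - 0.78))
V = 20.28 / (0.65 * 0.22)
V = 20.28 / 0.143
V = 141.82 L


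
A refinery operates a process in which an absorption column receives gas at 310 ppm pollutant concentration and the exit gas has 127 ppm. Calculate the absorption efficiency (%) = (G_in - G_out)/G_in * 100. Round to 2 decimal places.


Efficiency = (G_in - G_out) / G_in * 100%
Efficiency = (310 - 127) / 310 * 100
Efficiency = 183 / 310 * 100
Efficiency = 59.03%


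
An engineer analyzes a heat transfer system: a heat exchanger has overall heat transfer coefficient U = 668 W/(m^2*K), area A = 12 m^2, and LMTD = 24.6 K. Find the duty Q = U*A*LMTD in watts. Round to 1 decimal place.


Q = U * A * LMTD
Q = 668 * 12 * 24.6
Q = 197193.6 W


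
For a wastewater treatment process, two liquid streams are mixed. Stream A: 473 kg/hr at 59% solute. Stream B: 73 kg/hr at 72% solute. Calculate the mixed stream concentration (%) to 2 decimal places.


Mass balance on solute: F1*x1 + F2*x2 = F3*x3
F3 = F1 + F2 = 473 + 73 = 546 kg/hr
x3 = (F1*x1 + F2*x2)/F3
x3 = (473*0.59 + 73*0.72) / 546
x3 = 60.74%


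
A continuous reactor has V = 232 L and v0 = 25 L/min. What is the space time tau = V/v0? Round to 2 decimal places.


tau = V / v0
tau = 232 / 25
tau = 9.28 min


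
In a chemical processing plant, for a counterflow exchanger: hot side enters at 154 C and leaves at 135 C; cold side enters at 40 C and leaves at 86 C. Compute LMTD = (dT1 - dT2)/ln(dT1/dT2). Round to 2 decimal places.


dT1 = Th_in - Tc_out = 154 - 86 = 68
dT2 = Th_out - Tc_in = 135 - 40 = 95
LMTD = (dT1 - dT2) / ln(dT1/dT2)
LMTD = (68 - 95) / ln(68/95)
LMTD = 80.75 K


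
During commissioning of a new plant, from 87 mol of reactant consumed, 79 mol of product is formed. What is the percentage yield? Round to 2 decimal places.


Yield = (moles product / moles consumed) * 100%
Yield = (79 / 87) * 100
Yield = 0.908 * 100
Yield = 90.80%


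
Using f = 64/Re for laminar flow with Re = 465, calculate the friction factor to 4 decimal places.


f = 64 / Re
f = 64 / 465
f = 0.1376


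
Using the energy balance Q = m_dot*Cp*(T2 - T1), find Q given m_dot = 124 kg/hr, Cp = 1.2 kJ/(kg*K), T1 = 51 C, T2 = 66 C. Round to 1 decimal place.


Q = m_dot * Cp * (T2 - T1)
Q = 124 * 1.2 * (66 - 51)
Q = 124 * 1.2 * 15
Q = 2232.0 kJ/hr


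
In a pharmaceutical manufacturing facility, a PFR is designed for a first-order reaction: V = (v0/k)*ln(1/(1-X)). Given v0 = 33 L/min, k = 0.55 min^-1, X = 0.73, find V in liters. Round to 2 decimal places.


V = (v0/k) * ln(1/(1-X))
V = (33/0.55) * ln(1/(1-0.73))
V = 60.0 * ln(3.703704)
V = 60.0 * 1.309333
V = 78.56 L


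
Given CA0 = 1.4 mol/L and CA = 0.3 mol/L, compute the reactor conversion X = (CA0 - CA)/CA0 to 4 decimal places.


X = (CA0 - CA) / CA0
X = (1.4 - 0.3) / 1.4
X = 1.1 / 1.4
X = 0.7857


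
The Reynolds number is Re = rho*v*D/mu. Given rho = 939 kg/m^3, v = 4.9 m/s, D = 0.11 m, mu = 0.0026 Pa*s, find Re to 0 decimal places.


Re = rho * v * D / mu
Re = 939 * 4.9 * 0.11 / 0.0026
Re = 506.121 / 0.0026
Re = 194662


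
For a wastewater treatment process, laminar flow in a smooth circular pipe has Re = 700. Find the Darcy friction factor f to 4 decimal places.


f = 64 / Re
f = 64 / 700
f = 0.0914


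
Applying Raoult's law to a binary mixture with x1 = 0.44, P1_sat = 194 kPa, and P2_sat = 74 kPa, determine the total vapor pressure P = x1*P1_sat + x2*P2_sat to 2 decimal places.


P = x1*P1_sat + x2*P2_sat
x2 = 1 - x1 = 1 - 0.44 = 0.56
P = 0.44*194 + 0.56*74
P = 85.36 + 41.44
P = 126.80 kPa


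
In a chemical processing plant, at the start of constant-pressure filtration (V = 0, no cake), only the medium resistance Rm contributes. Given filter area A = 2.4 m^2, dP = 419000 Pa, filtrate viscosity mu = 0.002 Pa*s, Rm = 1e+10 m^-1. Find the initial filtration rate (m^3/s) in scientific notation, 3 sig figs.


rate = A * dP / (mu * Rm)
rate = 2.4 * 419000 / (0.002 * 1e+10)
rate = 1005600.0 / 2.000e+07
rate = 5.03e-02 m^3/s


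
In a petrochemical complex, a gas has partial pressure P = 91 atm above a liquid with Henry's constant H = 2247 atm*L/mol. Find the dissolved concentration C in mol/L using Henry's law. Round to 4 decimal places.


C = P / H
C = 91 / 2247
C = 0.0405 mol/L


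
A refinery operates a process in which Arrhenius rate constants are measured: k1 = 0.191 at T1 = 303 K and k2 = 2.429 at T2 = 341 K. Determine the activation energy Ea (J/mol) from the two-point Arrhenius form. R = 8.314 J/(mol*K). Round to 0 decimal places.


Ea = R * ln(k2/k1) / (1/T1 - 1/T2)
ln(k2/k1) = ln(2.429/0.191) = 2.5429615
1/T1 - 1/T2 = 1/303 - 1/341 = 0.000367778713
Ea = 8.314 * 2.5429615 / 0.000367778713
Ea = 57486 J/mol


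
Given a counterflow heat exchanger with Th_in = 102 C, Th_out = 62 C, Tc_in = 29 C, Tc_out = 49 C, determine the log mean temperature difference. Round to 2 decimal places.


dT1 = Th_in - Tc_out = 102 - 49 = 53
dT2 = Th_out - Tc_in = 62 - 29 = 33
LMTD = (dT1 - dT2) / ln(dT1/dT2)
LMTD = (53 - 33) / ln(53/33)
LMTD = 42.21 K


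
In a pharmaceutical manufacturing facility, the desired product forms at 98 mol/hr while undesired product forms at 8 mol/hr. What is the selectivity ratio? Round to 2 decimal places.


S = desired product rate / undesired product rate
S = 98 / 8
S = 12.25


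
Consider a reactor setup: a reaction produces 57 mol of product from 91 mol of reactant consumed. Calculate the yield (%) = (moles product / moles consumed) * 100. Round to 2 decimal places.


Yield = (moles product / moles consumed) * 100%
Yield = (57 / 91) * 100
Yield = 0.6264 * 100
Yield = 62.64%


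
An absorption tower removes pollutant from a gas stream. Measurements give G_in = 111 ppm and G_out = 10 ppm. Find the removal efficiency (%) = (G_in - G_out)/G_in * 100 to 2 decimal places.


Efficiency = (G_in - G_out) / G_in * 100%
Efficiency = (111 - 10) / 111 * 100
Efficiency = 101 / 111 * 100
Efficiency = 90.99%


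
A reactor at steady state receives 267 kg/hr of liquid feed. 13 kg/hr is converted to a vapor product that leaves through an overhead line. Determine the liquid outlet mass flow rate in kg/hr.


Steady-state mass balance on the main outlet: F_out = F_in - F_removed
F_out = 267 - 13
F_out = 254 kg/hr


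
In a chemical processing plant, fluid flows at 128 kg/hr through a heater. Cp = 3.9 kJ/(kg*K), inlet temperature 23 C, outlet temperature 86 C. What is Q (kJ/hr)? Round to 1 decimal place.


Q = m_dot * Cp * (T2 - T1)
Q = 128 * 3.9 * (86 - 23)
Q = 128 * 3.9 * 63
Q = 31449.6 kJ/hr


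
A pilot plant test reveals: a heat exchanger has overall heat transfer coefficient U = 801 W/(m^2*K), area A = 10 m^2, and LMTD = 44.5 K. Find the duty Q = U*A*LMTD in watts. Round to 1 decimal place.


Q = U * A * LMTD
Q = 801 * 10 * 44.5
Q = 356445.0 W


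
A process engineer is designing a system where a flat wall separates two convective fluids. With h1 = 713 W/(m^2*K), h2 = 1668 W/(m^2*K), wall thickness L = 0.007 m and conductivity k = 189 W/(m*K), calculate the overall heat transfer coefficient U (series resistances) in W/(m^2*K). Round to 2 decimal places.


1/U = 1/h1 + L/k + 1/h2
1/U = 1/713 + 0.007/189 + 1/1668
1/U = 0.0014025245 + 3.7037e-05 + 0.0005995204
1/U = 0.0020390819
U = 490.42 W/(m^2*K)


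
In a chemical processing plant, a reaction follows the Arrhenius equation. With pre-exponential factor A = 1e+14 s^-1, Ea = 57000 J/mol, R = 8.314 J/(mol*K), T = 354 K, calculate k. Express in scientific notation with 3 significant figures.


k = A * exp(-Ea/(R*T))
k = 1e+14 * exp(-57000 / (8.314 * 354))
k = 1e+14 * exp(-19.366965)
k = 3.88e+05


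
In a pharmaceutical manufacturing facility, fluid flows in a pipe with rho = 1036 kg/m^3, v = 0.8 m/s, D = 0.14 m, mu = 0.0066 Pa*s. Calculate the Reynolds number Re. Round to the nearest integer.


Re = rho * v * D / mu
Re = 1036 * 0.8 * 0.14 / 0.0066
Re = 116.032 / 0.0066
Re = 17581


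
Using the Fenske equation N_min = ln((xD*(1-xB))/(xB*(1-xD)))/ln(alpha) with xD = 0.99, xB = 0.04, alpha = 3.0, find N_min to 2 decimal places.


N_min = ln((xD*(1-xB))/(xB*(1-xD))) / ln(alpha)
Numerator inside ln: 0.9504 / 0.0004 = 2376.0
ln(2376.0) = 7.773174
ln(alpha) = ln(3.0) = 1.098612
N_min = 7.773174 / 1.098612 = 7.08


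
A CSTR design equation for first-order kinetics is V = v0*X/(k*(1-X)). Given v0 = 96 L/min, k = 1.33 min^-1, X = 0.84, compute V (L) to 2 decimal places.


V = v0 * X / (k * (1 - X))
V = 96 * 0.84 / (1.33 * (1 - 0.84))
V = 80.64 / (1.33 * 0.16)
V = 80.64 / 0.2128
V = 378.95 L


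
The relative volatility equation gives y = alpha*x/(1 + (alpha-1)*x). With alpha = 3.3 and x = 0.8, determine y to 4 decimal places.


y = alpha*x / (1 + (alpha-1)*x)
y = 3.3*0.8 / (1 + (3.3-1)*0.8)
y = 2.64 / (1 + 1.84)
y = 2.64 / 2.84
y = 0.9296


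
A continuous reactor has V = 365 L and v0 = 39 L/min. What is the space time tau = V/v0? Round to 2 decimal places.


tau = V / v0
tau = 365 / 39
tau = 9.36 min


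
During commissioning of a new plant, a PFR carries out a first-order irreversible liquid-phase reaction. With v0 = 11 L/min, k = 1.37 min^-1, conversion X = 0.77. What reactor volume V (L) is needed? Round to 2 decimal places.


V = (v0/k) * ln(1/(1-X))
V = (11/1.37) * ln(1/(1-0.77))
V = 8.029197 * ln(4.347826)
V = 8.029197 * 1.469676
V = 11.80 L


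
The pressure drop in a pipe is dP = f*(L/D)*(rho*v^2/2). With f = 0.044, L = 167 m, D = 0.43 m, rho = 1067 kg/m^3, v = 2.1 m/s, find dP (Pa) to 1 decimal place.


dP = f * (L/D) * (rho*v^2/2)
dP = 0.044 * (167/0.43) * (1067*2.1^2/2)
L/D = 388.37209302
rho*v^2/2 = 1067*4.41/2 = 2352.735
dP = 0.044 * 388.37209302 * 2352.735
dP = 40204.4 Pa


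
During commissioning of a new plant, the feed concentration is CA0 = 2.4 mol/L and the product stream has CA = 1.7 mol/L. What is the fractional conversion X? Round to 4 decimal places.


X = (CA0 - CA) / CA0
X = (2.4 - 1.7) / 2.4
X = 0.7 / 2.4
X = 0.2917


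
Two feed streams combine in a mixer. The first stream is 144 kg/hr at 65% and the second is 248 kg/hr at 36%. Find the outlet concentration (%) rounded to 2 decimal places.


Mass balance on solute: F1*x1 + F2*x2 = F3*x3
F3 = F1 + F2 = 144 + 248 = 392 kg/hr
x3 = (F1*x1 + F2*x2)/F3
x3 = (144*0.65 + 248*0.36) / 392
x3 = 46.65%


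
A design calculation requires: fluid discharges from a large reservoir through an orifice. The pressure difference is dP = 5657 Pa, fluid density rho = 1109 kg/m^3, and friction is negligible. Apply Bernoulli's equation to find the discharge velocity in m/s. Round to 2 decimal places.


v = sqrt(2*dP/rho)
v = sqrt(2*5657/1109)
v = sqrt(10.201984)
v = 3.19 m/s


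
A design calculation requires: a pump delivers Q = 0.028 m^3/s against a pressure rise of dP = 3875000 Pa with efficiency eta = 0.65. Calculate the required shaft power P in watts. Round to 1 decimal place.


P = Q * dP / eta
P = 0.028 * 3875000 / 0.65
P = 108500.0 / 0.65
P = 166923.1 W


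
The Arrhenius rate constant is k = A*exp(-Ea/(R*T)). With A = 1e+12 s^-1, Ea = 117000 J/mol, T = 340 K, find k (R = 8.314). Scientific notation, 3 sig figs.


k = A * exp(-Ea/(R*T))
k = 1e+12 * exp(-117000 / (8.314 * 340))
k = 1e+12 * exp(-41.390143)
k = 1.06e-06


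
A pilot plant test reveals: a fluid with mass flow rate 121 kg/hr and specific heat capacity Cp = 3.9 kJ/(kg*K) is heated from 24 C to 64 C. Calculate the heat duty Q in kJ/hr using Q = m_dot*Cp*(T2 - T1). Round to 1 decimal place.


Q = m_dot * Cp * (T2 - T1)
Q = 121 * 3.9 * (64 - 24)
Q = 121 * 3.9 * 40
Q = 18876.0 kJ/hr


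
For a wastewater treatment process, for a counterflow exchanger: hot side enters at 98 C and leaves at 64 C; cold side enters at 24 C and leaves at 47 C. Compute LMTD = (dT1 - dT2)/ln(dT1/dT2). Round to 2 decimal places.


dT1 = Th_in - Tc_out = 98 - 47 = 51
dT2 = Th_out - Tc_in = 64 - 24 = 40
LMTD = (dT1 - dT2) / ln(dT1/dT2)
LMTD = (51 - 40) / ln(51/40)
LMTD = 45.28 K


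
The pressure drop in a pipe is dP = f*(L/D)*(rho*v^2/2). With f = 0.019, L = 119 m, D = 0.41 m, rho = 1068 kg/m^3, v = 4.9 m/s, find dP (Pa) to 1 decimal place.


dP = f * (L/D) * (rho*v^2/2)
dP = 0.019 * (119/0.41) * (1068*4.9^2/2)
L/D = 290.24390244
rho*v^2/2 = 1068*24.01/2 = 12821.34
dP = 0.019 * 290.24390244 * 12821.34
dP = 70705.0 Pa


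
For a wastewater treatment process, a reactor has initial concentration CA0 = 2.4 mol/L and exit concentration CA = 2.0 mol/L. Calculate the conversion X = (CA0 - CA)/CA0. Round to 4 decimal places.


X = (CA0 - CA) / CA0
X = (2.4 - 2.0) / 2.4
X = 0.4 / 2.4
X = 0.1667


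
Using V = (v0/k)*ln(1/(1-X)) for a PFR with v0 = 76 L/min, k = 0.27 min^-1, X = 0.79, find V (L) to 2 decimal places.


V = (v0/k) * ln(1/(1-X))
V = (76/0.27) * ln(1/(1-0.79))
V = 281.481481 * ln(4.761905)
V = 281.481481 * 1.560648
V = 439.29 L


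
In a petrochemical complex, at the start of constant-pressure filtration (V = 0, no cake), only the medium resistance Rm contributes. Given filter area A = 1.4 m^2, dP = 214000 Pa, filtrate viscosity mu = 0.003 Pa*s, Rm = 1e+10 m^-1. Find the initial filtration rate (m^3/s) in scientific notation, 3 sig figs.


rate = A * dP / (mu * Rm)
rate = 1.4 * 214000 / (0.003 * 1e+10)
rate = 299600.0 / 3.000e+07
rate = 9.99e-03 m^3/s


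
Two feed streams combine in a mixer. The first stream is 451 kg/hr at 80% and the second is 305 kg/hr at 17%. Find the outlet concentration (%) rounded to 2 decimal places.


Mass balance on solute: F1*x1 + F2*x2 = F3*x3
F3 = F1 + F2 = 451 + 305 = 756 kg/hr
x3 = (F1*x1 + F2*x2)/F3
x3 = (451*0.8 + 305*0.17) / 756
x3 = 54.58%


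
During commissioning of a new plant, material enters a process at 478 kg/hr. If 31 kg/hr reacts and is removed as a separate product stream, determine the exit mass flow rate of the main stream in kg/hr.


Steady-state mass balance on the main outlet: F_out = F_in - F_removed
F_out = 478 - 31
F_out = 447 kg/hr


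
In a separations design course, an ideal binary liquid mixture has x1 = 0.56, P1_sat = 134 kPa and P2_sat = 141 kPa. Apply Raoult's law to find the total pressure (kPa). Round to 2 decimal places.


P = x1*P1_sat + x2*P2_sat
x2 = 1 - x1 = 1 - 0.56 = 0.44
P = 0.56*134 + 0.44*141
P = 75.04 + 62.04
P = 137.08 kPa


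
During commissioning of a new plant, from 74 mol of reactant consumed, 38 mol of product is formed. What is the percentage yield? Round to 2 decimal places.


Yield = (moles product / moles consumed) * 100%
Yield = (38 / 74) * 100
Yield = 0.5135 * 100
Yield = 51.35%


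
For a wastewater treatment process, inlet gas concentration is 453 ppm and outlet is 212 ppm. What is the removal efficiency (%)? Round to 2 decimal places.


Efficiency = (G_in - G_out) / G_in * 100%
Efficiency = (453 - 212) / 453 * 100
Efficiency = 241 / 453 * 100
Efficiency = 53.20%


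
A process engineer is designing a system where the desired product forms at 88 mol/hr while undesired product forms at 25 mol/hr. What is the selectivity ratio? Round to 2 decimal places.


S = desired product rate / undesired product rate
S = 88 / 25
S = 3.52


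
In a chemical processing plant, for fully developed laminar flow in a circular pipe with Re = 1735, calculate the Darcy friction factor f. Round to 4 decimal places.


f = 64 / Re
f = 64 / 1735
f = 0.0369


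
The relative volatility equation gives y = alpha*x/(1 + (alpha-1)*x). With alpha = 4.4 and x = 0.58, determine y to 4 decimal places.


y = alpha*x / (1 + (alpha-1)*x)
y = 4.4*0.58 / (1 + (4.4-1)*0.58)
y = 2.552 / (1 + 1.972)
y = 2.552 / 2.972
y = 0.8587


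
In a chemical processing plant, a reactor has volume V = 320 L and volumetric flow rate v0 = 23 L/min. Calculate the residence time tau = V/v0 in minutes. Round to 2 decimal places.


tau = V / v0
tau = 320 / 23
tau = 13.91 min


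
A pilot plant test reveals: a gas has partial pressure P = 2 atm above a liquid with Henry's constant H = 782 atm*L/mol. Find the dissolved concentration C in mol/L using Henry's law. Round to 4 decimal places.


C = P / H
C = 2 / 782
C = 0.0026 mol/L


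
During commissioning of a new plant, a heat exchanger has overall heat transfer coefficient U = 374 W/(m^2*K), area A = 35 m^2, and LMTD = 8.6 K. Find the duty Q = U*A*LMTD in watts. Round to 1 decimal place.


Q = U * A * LMTD
Q = 374 * 35 * 8.6
Q = 112574.0 W


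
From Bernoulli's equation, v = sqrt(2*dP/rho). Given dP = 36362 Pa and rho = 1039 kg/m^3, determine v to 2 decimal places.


v = sqrt(2*dP/rho)
v = sqrt(2*36362/1039)
v = sqrt(69.994225)
v = 8.37 m/s


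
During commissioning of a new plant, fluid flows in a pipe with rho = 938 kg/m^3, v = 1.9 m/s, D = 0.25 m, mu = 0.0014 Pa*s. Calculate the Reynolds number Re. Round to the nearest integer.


Re = rho * v * D / mu
Re = 938 * 1.9 * 0.25 / 0.0014
Re = 445.55 / 0.0014
Re = 318250


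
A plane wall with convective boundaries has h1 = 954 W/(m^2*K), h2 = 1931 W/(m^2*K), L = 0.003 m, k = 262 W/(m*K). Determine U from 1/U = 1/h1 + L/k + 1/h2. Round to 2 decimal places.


1/U = 1/h1 + L/k + 1/h2
1/U = 1/954 + 0.003/262 + 1/1931
1/U = 0.001048218 + 1.14504e-05 + 0.0005178664
1/U = 0.0015775348
U = 633.90 W/(m^2*K)


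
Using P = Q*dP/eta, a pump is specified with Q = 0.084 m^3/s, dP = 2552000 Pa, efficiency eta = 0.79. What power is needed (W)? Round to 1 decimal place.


P = Q * dP / eta
P = 0.084 * 2552000 / 0.79
P = 214368.0 / 0.79
P = 271351.9 W


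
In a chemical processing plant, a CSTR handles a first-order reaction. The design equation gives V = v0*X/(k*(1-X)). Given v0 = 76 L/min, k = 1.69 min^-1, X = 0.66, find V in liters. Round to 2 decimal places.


V = v0 * X / (k * (1 - X))
V = 76 * 0.66 / (1.69 * (1 - 0.66))
V = 50.16 / (1.69 * 0.34)
V = 50.16 / 0.5746
V = 87.30 L


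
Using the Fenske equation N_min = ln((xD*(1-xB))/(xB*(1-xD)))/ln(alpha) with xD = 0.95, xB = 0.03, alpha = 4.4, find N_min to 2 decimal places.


N_min = ln((xD*(1-xB))/(xB*(1-xD))) / ln(alpha)
Numerator inside ln: 0.9215 / 0.0015 = 614.333333
ln(614.333333) = 6.420538
ln(alpha) = ln(4.4) = 1.481605
N_min = 6.420538 / 1.481605 = 4.33


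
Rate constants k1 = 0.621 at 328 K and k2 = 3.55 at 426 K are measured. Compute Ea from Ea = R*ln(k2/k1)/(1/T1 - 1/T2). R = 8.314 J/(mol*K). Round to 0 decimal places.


Ea = R * ln(k2/k1) / (1/T1 - 1/T2)
ln(k2/k1) = ln(3.55/0.621) = 1.7433718
1/T1 - 1/T2 = 1/328 - 1/426 = 0.000701362647
Ea = 8.314 * 1.7433718 / 0.000701362647
Ea = 20666 J/mol


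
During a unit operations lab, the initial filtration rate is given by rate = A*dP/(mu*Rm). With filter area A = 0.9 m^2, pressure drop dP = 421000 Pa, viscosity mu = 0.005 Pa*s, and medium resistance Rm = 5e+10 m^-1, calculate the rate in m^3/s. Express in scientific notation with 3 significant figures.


rate = A * dP / (mu * Rm)
rate = 0.9 * 421000 / (0.005 * 5e+10)
rate = 378900.0 / 2.500e+08
rate = 1.52e-03 m^3/s


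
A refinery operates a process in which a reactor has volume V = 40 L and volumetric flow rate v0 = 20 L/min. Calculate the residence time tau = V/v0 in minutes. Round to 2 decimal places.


tau = V / v0
tau = 40 / 20
tau = 2.00 min


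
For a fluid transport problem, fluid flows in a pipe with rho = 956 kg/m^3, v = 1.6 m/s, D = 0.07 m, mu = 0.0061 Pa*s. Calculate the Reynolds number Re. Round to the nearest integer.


Re = rho * v * D / mu
Re = 956 * 1.6 * 0.07 / 0.0061
Re = 107.072 / 0.0061
Re = 17553


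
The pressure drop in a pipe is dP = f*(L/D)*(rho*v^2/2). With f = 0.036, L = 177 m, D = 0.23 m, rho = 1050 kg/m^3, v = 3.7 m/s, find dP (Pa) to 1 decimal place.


dP = f * (L/D) * (rho*v^2/2)
dP = 0.036 * (177/0.23) * (1050*3.7^2/2)
L/D = 769.56521739
rho*v^2/2 = 1050*13.69/2 = 7187.25
dP = 0.036 * 769.56521739 * 7187.25
dP = 199118.1 Pa


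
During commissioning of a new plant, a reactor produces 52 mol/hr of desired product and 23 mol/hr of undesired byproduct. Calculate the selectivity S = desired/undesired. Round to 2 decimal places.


S = desired product rate / undesired product rate
S = 52 / 23
S = 2.26


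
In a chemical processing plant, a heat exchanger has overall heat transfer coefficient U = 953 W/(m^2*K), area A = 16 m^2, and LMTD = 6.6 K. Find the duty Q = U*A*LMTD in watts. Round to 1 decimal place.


Q = U * A * LMTD
Q = 953 * 16 * 6.6
Q = 100636.8 W


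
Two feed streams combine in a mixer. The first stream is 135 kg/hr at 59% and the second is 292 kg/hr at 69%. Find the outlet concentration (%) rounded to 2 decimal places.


Mass balance on solute: F1*x1 + F2*x2 = F3*x3
F3 = F1 + F2 = 135 + 292 = 427 kg/hr
x3 = (F1*x1 + F2*x2)/F3
x3 = (135*0.59 + 292*0.69) / 427
x3 = 65.84%


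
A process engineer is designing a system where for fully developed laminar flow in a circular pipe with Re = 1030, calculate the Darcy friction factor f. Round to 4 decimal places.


f = 64 / Re
f = 64 / 1030
f = 0.0621


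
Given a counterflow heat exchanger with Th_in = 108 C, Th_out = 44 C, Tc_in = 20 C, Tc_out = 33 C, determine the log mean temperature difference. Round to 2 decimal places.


dT1 = Th_in - Tc_out = 108 - 33 = 75
dT2 = Th_out - Tc_in = 44 - 20 = 24
LMTD = (dT1 - dT2) / ln(dT1/dT2)
LMTD = (75 - 24) / ln(75/24)
LMTD = 44.76 K


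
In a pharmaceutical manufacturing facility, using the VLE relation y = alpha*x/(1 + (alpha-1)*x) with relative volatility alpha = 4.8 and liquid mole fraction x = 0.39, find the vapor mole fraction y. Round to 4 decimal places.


y = alpha*x / (1 + (alpha-1)*x)
y = 4.8*0.39 / (1 + (4.8-1)*0.39)
y = 1.872 / (1 + 1.482)
y = 1.872 / 2.482
y = 0.7542


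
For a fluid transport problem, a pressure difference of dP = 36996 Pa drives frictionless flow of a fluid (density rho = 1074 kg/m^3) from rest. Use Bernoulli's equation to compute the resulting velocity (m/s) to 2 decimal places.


v = sqrt(2*dP/rho)
v = sqrt(2*36996/1074)
v = sqrt(68.893855)
v = 8.30 m/s


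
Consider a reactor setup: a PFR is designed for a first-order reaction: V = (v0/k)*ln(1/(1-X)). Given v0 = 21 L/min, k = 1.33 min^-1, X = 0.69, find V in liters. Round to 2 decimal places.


V = (v0/k) * ln(1/(1-X))
V = (21/1.33) * ln(1/(1-0.69))
V = 15.789474 * ln(3.225806)
V = 15.789474 * 1.171183
V = 18.49 L


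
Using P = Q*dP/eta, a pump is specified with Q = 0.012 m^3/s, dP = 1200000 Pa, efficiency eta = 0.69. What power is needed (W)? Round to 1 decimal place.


P = Q * dP / eta
P = 0.012 * 1200000 / 0.69
P = 14400.0 / 0.69
P = 20869.6 W


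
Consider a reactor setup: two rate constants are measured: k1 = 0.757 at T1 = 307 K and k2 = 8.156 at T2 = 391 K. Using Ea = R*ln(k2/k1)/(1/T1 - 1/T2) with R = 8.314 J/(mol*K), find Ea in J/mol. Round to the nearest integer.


Ea = R * ln(k2/k1) / (1/T1 - 1/T2)
ln(k2/k1) = ln(8.156/0.757) = 2.3771459
1/T1 - 1/T2 = 1/307 - 1/391 = 0.000699784233
Ea = 8.314 * 2.3771459 / 0.000699784233
Ea = 28242 J/mol


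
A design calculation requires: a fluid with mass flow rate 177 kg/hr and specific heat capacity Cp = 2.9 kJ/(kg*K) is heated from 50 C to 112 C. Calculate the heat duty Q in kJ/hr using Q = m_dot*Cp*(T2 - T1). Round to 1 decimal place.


Q = m_dot * Cp * (T2 - T1)
Q = 177 * 2.9 * (112 - 50)
Q = 177 * 2.9 * 62
Q = 31824.6 kJ/hr


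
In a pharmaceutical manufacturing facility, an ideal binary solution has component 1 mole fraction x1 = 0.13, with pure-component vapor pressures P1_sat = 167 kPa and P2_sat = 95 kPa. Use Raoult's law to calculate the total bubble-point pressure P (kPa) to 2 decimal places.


P = x1*P1_sat + x2*P2_sat
x2 = 1 - x1 = 1 - 0.13 = 0.87
P = 0.13*167 + 0.87*95
P = 21.71 + 82.65
P = 104.36 kPa


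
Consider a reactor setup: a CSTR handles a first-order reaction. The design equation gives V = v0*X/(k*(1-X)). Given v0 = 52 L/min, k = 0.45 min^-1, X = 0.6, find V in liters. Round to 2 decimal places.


V = v0 * X / (k * (1 - X))
V = 52 * 0.6 / (0.45 * (1 - 0.6))
V = 31.2 / (0.45 * 0.4)
V = 31.2 / 0.18
V = 173.33 L


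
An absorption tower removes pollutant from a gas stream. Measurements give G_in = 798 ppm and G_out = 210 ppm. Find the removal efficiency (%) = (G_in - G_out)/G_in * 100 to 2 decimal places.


Efficiency = (G_in - G_out) / G_in * 100%
Efficiency = (798 - 210) / 798 * 100
Efficiency = 588 / 798 * 100
Efficiency = 73.68%


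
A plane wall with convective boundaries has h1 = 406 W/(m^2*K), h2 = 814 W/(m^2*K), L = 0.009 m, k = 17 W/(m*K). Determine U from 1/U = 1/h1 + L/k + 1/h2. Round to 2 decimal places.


1/U = 1/h1 + L/k + 1/h2
1/U = 1/406 + 0.009/17 + 1/814
1/U = 0.0024630542 + 0.0005294118 + 0.0012285012
1/U = 0.0042209672
U = 236.91 W/(m^2*K)


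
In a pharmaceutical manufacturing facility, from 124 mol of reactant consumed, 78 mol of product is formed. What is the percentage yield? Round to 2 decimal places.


Yield = (moles product / moles consumed) * 100%
Yield = (78 / 124) * 100
Yield = 0.629 * 100
Yield = 62.90%


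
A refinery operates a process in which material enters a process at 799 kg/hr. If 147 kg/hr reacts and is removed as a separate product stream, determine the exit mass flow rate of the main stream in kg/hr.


Steady-state mass balance on the main outlet: F_out = F_in - F_removed
F_out = 799 - 147
F_out = 652 kg/hr


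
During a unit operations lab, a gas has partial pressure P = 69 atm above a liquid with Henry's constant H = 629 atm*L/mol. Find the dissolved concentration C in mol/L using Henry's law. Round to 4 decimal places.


C = P / H
C = 69 / 629
C = 0.1097 mol/L


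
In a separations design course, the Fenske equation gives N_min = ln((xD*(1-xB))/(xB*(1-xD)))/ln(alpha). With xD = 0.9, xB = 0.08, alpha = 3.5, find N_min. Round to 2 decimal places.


N_min = ln((xD*(1-xB))/(xB*(1-xD))) / ln(alpha)
Numerator inside ln: 0.828 / 0.008 = 103.5
ln(103.5) = 4.639572
ln(alpha) = ln(3.5) = 1.252763
N_min = 4.639572 / 1.252763 = 3.70


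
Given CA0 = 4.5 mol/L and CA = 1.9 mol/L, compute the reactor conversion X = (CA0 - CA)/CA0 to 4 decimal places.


X = (CA0 - CA) / CA0
X = (4.5 - 1.9) / 4.5
X = 2.6 / 4.5
X = 0.5778


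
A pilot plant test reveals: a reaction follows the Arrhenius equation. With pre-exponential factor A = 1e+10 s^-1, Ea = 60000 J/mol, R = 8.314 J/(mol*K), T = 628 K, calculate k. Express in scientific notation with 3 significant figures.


k = A * exp(-Ea/(R*T))
k = 1e+10 * exp(-60000 / (8.314 * 628))
k = 1e+10 * exp(-11.491629)
k = 1.02e+05


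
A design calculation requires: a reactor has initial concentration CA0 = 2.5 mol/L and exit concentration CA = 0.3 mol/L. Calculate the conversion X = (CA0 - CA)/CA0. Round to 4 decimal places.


X = (CA0 - CA) / CA0
X = (2.5 - 0.3) / 2.5
X = 2.2 / 2.5
X = 0.8800


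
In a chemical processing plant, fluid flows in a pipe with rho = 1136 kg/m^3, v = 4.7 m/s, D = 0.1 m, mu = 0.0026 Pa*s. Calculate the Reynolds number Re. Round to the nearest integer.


Re = rho * v * D / mu
Re = 1136 * 4.7 * 0.1 / 0.0026
Re = 533.92 / 0.0026
Re = 205354


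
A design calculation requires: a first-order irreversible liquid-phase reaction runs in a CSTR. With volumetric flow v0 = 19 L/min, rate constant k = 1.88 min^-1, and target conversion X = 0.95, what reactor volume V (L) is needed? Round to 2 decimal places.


V = v0 * X / (k * (1 - X))
V = 19 * 0.95 / (1.88 * (1 - 0.95))
V = 18.05 / (1.88 * 0.05)
V = 18.05 / 0.094
V = 192.02 L


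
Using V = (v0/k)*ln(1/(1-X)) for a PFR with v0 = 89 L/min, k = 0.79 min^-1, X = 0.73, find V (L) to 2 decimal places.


V = (v0/k) * ln(1/(1-X))
V = (89/0.79) * ln(1/(1-0.73))
V = 112.658228 * ln(3.703704)
V = 112.658228 * 1.309333
V = 147.51 L


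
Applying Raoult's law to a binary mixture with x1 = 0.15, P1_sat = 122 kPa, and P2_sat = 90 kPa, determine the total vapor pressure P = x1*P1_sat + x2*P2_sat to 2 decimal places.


P = x1*P1_sat + x2*P2_sat
x2 = 1 - x1 = 1 - 0.15 = 0.85
P = 0.15*122 + 0.85*90
P = 18.3 + 76.5
P = 94.80 kPa


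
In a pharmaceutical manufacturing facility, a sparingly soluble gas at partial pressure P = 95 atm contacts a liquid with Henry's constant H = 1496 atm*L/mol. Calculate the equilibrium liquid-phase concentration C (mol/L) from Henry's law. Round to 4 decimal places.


C = P / H
C = 95 / 1496
C = 0.0635 mol/L


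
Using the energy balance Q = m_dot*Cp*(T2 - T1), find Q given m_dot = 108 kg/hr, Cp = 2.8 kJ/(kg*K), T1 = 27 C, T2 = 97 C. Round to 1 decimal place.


Q = m_dot * Cp * (T2 - T1)
Q = 108 * 2.8 * (97 - 27)
Q = 108 * 2.8 * 70
Q = 21168.0 kJ/hr


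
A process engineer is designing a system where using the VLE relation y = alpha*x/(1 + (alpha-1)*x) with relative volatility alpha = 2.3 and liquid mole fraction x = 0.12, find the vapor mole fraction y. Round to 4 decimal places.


y = alpha*x / (1 + (alpha-1)*x)
y = 2.3*0.12 / (1 + (2.3-1)*0.12)
y = 0.276 / (1 + 0.156)
y = 0.276 / 1.156
y = 0.2388


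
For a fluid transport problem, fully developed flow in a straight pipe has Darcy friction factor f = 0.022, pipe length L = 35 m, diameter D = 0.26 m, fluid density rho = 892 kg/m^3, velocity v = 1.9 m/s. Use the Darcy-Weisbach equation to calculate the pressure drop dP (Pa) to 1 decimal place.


dP = f * (L/D) * (rho*v^2/2)
dP = 0.022 * (35/0.26) * (892*1.9^2/2)
L/D = 134.61538462
rho*v^2/2 = 892*3.61/2 = 1610.06
dP = 0.022 * 134.61538462 * 1610.06
dP = 4768.3 Pa


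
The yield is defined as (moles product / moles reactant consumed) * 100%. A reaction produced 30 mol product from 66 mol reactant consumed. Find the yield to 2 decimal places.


Yield = (moles product / moles consumed) * 100%
Yield = (30 / 66) * 100
Yield = 0.4545 * 100
Yield = 45.45%


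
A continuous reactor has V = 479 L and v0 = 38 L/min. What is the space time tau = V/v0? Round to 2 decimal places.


tau = V / v0
tau = 479 / 38
tau = 12.61 min


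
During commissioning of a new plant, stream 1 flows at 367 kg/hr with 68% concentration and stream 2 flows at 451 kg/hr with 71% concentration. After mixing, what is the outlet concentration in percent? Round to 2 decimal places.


Mass balance on solute: F1*x1 + F2*x2 = F3*x3
F3 = F1 + F2 = 367 + 451 = 818 kg/hr
x3 = (F1*x1 + F2*x2)/F3
x3 = (367*0.68 + 451*0.71) / 818
x3 = 69.65%


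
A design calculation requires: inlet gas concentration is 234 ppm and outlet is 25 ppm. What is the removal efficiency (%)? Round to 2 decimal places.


Efficiency = (G_in - G_out) / G_in * 100%
Efficiency = (234 - 25) / 234 * 100
Efficiency = 209 / 234 * 100
Efficiency = 89.32%


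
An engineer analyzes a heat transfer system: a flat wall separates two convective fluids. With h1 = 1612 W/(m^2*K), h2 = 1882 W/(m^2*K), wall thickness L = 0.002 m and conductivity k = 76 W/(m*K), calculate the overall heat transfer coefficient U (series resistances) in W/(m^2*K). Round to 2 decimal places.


1/U = 1/h1 + L/k + 1/h2
1/U = 1/1612 + 0.002/76 + 1/1882
1/U = 0.0006203474 + 2.63158e-05 + 0.0005313496
1/U = 0.0011780128
U = 848.89 W/(m^2*K)


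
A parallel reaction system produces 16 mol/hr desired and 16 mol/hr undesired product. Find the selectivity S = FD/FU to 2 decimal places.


S = desired product rate / undesired product rate
S = 16 / 16
S = 1.00


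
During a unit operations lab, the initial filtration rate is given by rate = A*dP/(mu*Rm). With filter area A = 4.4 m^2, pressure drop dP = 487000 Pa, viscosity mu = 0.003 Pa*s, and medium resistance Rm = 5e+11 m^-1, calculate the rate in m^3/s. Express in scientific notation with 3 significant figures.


rate = A * dP / (mu * Rm)
rate = 4.4 * 487000 / (0.003 * 5e+11)
rate = 2142800.0 / 1.500e+09
rate = 1.43e-03 m^3/s


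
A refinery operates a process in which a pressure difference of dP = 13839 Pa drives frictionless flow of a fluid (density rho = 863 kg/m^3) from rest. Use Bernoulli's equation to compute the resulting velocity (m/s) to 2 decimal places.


v = sqrt(2*dP/rho)
v = sqrt(2*13839/863)
v = sqrt(32.071842)
v = 5.66 m/s


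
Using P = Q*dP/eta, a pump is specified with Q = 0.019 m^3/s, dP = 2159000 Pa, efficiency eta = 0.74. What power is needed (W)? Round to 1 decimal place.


P = Q * dP / eta
P = 0.019 * 2159000 / 0.74
P = 41021.0 / 0.74
P = 55433.8 W


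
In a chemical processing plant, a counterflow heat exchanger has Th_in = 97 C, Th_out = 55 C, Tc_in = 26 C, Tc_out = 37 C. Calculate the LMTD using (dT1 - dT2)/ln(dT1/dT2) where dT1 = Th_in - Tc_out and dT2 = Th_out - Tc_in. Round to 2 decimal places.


dT1 = Th_in - Tc_out = 97 - 37 = 60
dT2 = Th_out - Tc_in = 55 - 26 = 29
LMTD = (dT1 - dT2) / ln(dT1/dT2)
LMTD = (60 - 29) / ln(60/29)
LMTD = 42.64 K


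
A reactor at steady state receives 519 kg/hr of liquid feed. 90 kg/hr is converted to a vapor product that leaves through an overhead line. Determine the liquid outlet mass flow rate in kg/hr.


Steady-state mass balance on the main outlet: F_out = F_in - F_removed
F_out = 519 - 90
F_out = 429 kg/hr


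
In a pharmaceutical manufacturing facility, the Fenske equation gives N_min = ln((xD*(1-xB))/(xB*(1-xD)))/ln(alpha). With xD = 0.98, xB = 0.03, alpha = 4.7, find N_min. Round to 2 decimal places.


N_min = ln((xD*(1-xB))/(xB*(1-xD))) / ln(alpha)
Numerator inside ln: 0.9506 / 0.0006 = 1584.333333
ln(1584.333333) = 7.367919
ln(alpha) = ln(4.7) = 1.547563
N_min = 7.367919 / 1.547563 = 4.76


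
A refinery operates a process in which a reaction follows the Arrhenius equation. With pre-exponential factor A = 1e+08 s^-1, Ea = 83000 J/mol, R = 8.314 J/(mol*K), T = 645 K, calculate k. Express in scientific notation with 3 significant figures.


k = A * exp(-Ea/(R*T))
k = 1e+08 * exp(-83000 / (8.314 * 645))
k = 1e+08 * exp(-15.477769)
k = 1.90e+01


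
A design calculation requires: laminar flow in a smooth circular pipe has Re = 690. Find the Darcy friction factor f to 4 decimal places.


f = 64 / Re
f = 64 / 690
f = 0.0928


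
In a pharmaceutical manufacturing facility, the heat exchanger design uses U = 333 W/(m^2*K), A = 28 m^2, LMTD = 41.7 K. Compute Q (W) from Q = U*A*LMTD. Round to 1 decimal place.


Q = U * A * LMTD
Q = 333 * 28 * 41.7
Q = 388810.8 W


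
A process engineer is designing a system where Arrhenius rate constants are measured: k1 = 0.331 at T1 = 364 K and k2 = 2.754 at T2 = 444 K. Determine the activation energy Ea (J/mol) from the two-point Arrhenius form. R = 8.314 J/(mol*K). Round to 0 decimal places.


Ea = R * ln(k2/k1) / (1/T1 - 1/T2)
ln(k2/k1) = ln(2.754/0.331) = 2.1186913
1/T1 - 1/T2 = 1/364 - 1/444 = 0.000495000495
Ea = 8.314 * 2.1186913 / 0.000495000495
Ea = 35585 J/mol


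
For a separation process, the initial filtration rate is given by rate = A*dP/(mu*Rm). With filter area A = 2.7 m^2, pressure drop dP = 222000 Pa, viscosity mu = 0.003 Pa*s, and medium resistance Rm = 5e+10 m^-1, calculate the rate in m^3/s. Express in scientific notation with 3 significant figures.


rate = A * dP / (mu * Rm)
rate = 2.7 * 222000 / (0.003 * 5e+10)
rate = 599400.0 / 1.500e+08
rate = 4.00e-03 m^3/s


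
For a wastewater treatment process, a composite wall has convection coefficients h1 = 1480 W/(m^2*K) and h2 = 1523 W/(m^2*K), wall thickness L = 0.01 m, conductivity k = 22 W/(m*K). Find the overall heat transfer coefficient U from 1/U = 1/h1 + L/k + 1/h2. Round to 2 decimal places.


1/U = 1/h1 + L/k + 1/h2
1/U = 1/1480 + 0.01/22 + 1/1523
1/U = 0.0006756757 + 0.0004545455 + 0.0006565988
1/U = 0.00178682
U = 559.65 W/(m^2*K)


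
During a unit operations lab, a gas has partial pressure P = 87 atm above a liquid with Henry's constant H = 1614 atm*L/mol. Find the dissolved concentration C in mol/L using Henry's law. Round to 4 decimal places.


C = P / H
C = 87 / 1614
C = 0.0539 mol/L


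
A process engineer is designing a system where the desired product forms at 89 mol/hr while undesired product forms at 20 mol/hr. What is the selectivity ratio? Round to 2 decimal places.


S = desired product rate / undesired product rate
S = 89 / 20
S = 4.45


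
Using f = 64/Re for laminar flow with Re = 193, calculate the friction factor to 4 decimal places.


f = 64 / Re
f = 64 / 193
f = 0.3316


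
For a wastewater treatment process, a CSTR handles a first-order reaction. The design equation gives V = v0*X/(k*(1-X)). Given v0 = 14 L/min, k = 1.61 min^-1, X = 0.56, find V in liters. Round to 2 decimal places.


V = v0 * X / (k * (1 - X))
V = 14 * 0.56 / (1.61 * (1 - 0.56))
V = 7.84 / (1.61 * 0.44)
V = 7.84 / 0.7084
V = 11.07 L


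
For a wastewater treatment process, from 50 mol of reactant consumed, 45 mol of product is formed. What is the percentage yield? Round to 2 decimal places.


Yield = (moles product / moles consumed) * 100%
Yield = (45 / 50) * 100
Yield = 0.9 * 100
Yield = 90.00%


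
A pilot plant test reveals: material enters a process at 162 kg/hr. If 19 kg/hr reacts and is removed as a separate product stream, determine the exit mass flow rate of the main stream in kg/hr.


Steady-state mass balance on the main outlet: F_out = F_in - F_removed
F_out = 162 - 19
F_out = 143 kg/hr


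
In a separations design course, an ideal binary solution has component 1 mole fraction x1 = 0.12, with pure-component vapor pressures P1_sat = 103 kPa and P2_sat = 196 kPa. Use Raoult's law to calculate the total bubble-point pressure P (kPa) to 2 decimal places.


P = x1*P1_sat + x2*P2_sat
x2 = 1 - x1 = 1 - 0.12 = 0.88
P = 0.12*103 + 0.88*196
P = 12.36 + 172.48
P = 184.84 kPa


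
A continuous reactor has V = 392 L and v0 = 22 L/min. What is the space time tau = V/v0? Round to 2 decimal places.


tau = V / v0
tau = 392 / 22
tau = 17.82 min


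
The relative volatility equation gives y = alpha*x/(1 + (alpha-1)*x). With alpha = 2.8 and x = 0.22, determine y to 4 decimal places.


y = alpha*x / (1 + (alpha-1)*x)
y = 2.8*0.22 / (1 + (2.8-1)*0.22)
y = 0.616 / (1 + 0.396)
y = 0.616 / 1.396
y = 0.4413


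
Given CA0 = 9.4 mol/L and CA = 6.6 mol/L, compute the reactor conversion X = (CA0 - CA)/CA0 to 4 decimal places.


X = (CA0 - CA) / CA0
X = (9.4 - 6.6) / 9.4
X = 2.8 / 9.4
X = 0.2979


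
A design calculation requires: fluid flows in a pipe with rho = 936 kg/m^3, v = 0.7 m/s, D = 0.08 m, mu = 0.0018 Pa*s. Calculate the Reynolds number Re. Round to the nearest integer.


Re = rho * v * D / mu
Re = 936 * 0.7 * 0.08 / 0.0018
Re = 52.416 / 0.0018
Re = 29120


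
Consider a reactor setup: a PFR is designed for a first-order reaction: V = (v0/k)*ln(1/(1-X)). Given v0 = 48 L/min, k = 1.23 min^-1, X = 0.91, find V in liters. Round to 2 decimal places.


V = (v0/k) * ln(1/(1-X))
V = (48/1.23) * ln(1/(1-0.91))
V = 39.02439 * ln(11.111111)
V = 39.02439 * 2.407946
V = 93.97 L


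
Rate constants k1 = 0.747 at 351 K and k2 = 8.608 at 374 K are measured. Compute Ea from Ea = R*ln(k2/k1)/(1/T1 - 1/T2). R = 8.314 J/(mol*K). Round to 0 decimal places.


Ea = R * ln(k2/k1) / (1/T1 - 1/T2)
ln(k2/k1) = ln(8.608/0.747) = 2.4443821
1/T1 - 1/T2 = 1/351 - 1/374 = 0.000175206058
Ea = 8.314 * 2.4443821 / 0.000175206058
Ea = 115993 J/mol


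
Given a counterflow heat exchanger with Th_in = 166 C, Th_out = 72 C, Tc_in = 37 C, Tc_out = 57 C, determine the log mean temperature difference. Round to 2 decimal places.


dT1 = Th_in - Tc_out = 166 - 57 = 109
dT2 = Th_out - Tc_in = 72 - 37 = 35
LMTD = (dT1 - dT2) / ln(dT1/dT2)
LMTD = (109 - 35) / ln(109/35)
LMTD = 65.14 K
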